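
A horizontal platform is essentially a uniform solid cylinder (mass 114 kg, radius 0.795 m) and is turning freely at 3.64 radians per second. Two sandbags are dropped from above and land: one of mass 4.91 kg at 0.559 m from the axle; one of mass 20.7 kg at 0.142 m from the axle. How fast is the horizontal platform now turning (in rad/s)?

ω_f ≈ 3.45 rad/s

No external torque acts about the axle; L_before = L_after.
I_p = ½(114)(0.795)² = 36.03 kg·m².
Added inertia Σmr² = (4.91)(0.559)² + (20.7)(0.142)² = 1.952 kg·m²; I_f = 36.03 + 1.952 = 37.98 kg·m².
ω_f = I_p ω_i / I_f = (36.03)(3.64) / 37.98 = 3.453 rad/s.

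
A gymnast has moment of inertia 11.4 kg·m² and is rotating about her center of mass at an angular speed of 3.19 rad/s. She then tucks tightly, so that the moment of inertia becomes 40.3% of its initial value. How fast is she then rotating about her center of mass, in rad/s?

Angular momentum about the spin axis is conserved since the torque about it is zero.
I₂ = 0.403 × 11.4 = 4.594 kg·m².
ω₂ = I₁ω₁ / I₂ = (11.40)(3.19 rad/s) / (4.594) = 7.916 rad/s.

ω₂ ≈ 7.92 rad/s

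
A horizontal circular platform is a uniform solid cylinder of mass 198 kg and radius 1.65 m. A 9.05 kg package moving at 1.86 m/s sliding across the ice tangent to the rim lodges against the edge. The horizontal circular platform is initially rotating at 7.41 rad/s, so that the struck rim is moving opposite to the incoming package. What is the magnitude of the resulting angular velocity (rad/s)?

About the central axle the impulsive forces during the collision are internal, so angular momentum about that axis is conserved.
I_p = ½(198)(1.65)² = 269.5 kg·m². Taking the sense of the package's angular momentum as positive, L_{package} = m v R = (9.05)(1.86)(1.65) = 27.77 kg·m²/s.
L_i = −I_p ω_p + m v R = −(269.5)(7.41) + 27.77 = -1969 kg·m²/s.
After sticking, I_f = I_p + m R² = 269.5 + (9.05)(1.65)² = 294.2 kg·m².
ω_f = L_i / I_f = -1969 / 294.2 = -6.695 rad/s.

|ω_f| ≈ 6.69 rad/s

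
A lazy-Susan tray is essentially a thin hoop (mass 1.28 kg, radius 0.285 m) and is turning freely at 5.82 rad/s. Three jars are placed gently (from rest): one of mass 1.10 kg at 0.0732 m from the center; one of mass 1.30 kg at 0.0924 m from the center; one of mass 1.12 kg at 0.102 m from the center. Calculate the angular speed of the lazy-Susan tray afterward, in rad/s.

ω_f ≈ 4.56 rad/s

No external torque acts about the center; L_before = L_after.
I_p = (1.28)(0.285)² = 0.1040 kg·m².
Added inertia Σmr² = (1.10)(0.0732)² + (1.30)(0.0924)² + (1.12)(0.102)² = 0.02865 kg·m²; I_f = 0.1040 + 0.02865 = 0.1326 kg·m².
ω_f = I_p ω_i / I_f = (0.1040)(5.82) / 0.1326 = 4.563 rad/s.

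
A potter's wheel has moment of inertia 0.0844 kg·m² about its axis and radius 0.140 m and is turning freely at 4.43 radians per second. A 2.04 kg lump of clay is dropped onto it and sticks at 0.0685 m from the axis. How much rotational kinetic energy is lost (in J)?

The added mass arrives with no angular momentum about the axis, and any external torque about the axis is negligible, so the system's angular momentum is conserved.
Added inertia Σmr² = (2.04)(0.0685)² = 0.009572 kg·m²; I_f = 0.08440 + 0.009572 = 0.09397 kg·m².
ω_f = I_p ω_i / I_f = (0.08440)(4.43) / 0.09397 = 3.979 rad/s.
KE_i = ½(0.08440)(4.430 rad/s)² = 0.8282 J; KE_f = ½(0.09397)(3.979)² = 0.7438 J.

energy lost ≈ 0.0844 J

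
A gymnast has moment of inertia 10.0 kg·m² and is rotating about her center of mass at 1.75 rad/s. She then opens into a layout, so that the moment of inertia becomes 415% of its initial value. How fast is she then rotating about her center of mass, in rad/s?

Angular momentum about the spin axis is conserved since the torque about it is zero.
I₂ = 4.15 × 10.0 = 41.50 kg·m².
ω₂ = I₁ω₁ / I₂ = (10.00)(1.75 rad/s) / (41.50) = 0.4217 rad/s.

ω₂ ≈ 0.422 rad/s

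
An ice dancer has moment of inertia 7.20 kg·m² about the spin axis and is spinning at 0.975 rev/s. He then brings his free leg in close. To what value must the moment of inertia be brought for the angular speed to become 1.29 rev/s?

I₂ ≈ 5.44 kg·m²

No external torque acts about the spin axis, so angular momentum is conserved.
I₂ = I₁ω₁ / ω₂ = (7.20)(0.975) / (1.29) = 5.442 kg·m².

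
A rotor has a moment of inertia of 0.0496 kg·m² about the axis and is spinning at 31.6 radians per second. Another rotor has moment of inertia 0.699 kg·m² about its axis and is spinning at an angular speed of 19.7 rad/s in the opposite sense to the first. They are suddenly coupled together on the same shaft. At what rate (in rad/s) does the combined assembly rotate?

|ω_f| ≈ 16.3 rad/s

No external torque acts about the common axis, so total angular momentum is conserved.
Taking A's sense as positive: L = (0.04960)(31.6) − (0.6990)(19.7) = -12.20 kg·m²·rad/s.
Combined I = 0.04960 + 0.6990 = 0.7486 kg·m².
ω_f = L / I = -12.20 / 0.7486 = -16.30 rad/s.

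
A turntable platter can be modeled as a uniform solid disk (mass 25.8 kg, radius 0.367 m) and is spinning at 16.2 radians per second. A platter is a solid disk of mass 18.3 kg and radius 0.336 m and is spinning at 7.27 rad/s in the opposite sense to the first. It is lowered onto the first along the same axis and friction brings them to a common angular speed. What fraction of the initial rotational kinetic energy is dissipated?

No external torque acts about the common axis, so total angular momentum is conserved.
Moments of inertia: I_A = ½(25.8)(0.367)² = 1.737 kg·m²; I_B = ½(18.3)(0.336)² = 1.033 kg·m².
Taking A's sense as positive: L = (1.737)(16.2) − (1.033)(7.27) = 20.64 kg·m²·rad/s.
Combined I = 1.737 + 1.033 = 2.770 kg·m².
ω_f = L / I = 20.64 / 2.770 = 7.449 rad/s.
KE_i = ½ΣIω² = 255.3 J; KE_f = ½(2.770)(7.449)² = 76.86 J.
Fraction dissipated = (KE_i − KE_f)/KE_i = 0.6989.

fraction ≈ 0.699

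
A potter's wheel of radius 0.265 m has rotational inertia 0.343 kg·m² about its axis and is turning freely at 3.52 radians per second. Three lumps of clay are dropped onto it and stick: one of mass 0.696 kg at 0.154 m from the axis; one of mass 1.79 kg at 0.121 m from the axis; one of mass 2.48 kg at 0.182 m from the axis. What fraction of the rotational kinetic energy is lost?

The added mass arrives with no angular momentum about the axis, and any external torque about the axis is negligible, so the system's angular momentum is conserved.
Added inertia Σmr² = (0.696)(0.154)² + (1.79)(0.121)² + (2.48)(0.182)² = 0.1249 kg·m²; I_f = 0.3430 + 0.1249 = 0.4679 kg·m².
ω_f = I_p ω_i / I_f = (0.3430)(3.52) / 0.4679 = 2.581 rad/s.
KE_i = ½(0.3430)(3.520 rad/s)² = 2.125 J; KE_f = ½(0.4679)(2.581)² = 1.558 J.
Fraction lost = 0.2669.

fraction ≈ 0.267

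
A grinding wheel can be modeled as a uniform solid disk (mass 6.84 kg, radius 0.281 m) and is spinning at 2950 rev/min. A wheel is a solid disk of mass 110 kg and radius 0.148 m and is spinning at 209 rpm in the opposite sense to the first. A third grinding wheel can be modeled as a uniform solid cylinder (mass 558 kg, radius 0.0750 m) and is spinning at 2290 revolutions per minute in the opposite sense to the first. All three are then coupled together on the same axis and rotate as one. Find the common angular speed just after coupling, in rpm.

|ω_f| ≈ 1000 rpm

No external torque acts about the common axis, so total angular momentum is conserved.
Moments of inertia: I_A = ½(6.84)(0.281)² = 0.2700 kg·m²; I_B = ½(110)(0.148)² = 1.205 kg·m²; I_C = ½(558)(0.0750)² = 1.569 kg·m².
Taking A's sense as positive: L = (0.2700)(2950) − (1.205)(209) − (1.569)(2290) = -3049 kg·m²·rpm.
Combined I = 0.2700 + 1.205 + 1.569 = 3.044 kg·m².
ω_f = L / I = -3049 / 3.044 = -1002 rpm.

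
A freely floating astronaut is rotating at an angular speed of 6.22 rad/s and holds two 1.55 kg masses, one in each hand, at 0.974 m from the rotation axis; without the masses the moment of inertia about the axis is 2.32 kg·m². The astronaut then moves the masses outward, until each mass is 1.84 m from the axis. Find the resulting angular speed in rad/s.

With no external torque about the axis, L is conserved: I₁ω₁ = I₂ω₂.
I₁ = 2.32 + 2(1.55)(0.974)² = 5.261 kg·m²; I₂ = 2.32 + 2(1.55)(1.84)² = 12.82 kg·m².
ω₂ = I₁ω₁ / I₂ = (5.261)(6.22 rad/s) / (12.82) = 2.553 rad/s.

ω₂ ≈ 2.55 rad/s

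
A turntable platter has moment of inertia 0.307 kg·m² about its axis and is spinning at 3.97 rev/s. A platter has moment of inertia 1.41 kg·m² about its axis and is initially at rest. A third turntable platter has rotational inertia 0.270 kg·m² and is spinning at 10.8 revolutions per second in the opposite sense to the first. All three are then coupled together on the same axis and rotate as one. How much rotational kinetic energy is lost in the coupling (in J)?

ΔKE lost ≈ 689 J

No external torque acts about the common axis, so total angular momentum is conserved.
Taking A's sense as positive: L = (0.3070)(3.97) − (0.2700)(10.8) = -1.697 kg·m²·rev/s.
Combined I = 0.3070 + 1.410 + 0.2700 = 1.987 kg·m².
ω_f = L / I = -1.697 / 1.987 = -0.8542 rev/s.
KE_i = ½ΣIω² = 717.2 J; KE_f = ½(1.987)(5.367)² = 28.62 J.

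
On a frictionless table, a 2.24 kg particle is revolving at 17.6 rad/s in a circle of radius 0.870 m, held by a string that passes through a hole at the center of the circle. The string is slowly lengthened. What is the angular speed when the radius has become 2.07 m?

ω₂ ≈ 3.11 rad/s

The constraining force is radial, so m r² ω about the center is conserved.
ω₂ = ω₁ (r₁/r₂)² = (17.6)(0.870/2.07)² = 3.109 rad/s.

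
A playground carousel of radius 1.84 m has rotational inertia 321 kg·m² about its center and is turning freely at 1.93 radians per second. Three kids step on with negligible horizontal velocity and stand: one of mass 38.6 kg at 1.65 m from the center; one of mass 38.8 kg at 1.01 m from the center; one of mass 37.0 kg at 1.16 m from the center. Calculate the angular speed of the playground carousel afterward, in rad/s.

ω_f ≈ 1.20 rad/s

The added mass arrives with no angular momentum about the center, and any external torque about the center is negligible, so the system's angular momentum is conserved.
Added inertia Σmr² = (38.6)(1.65)² + (38.8)(1.01)² + (37.0)(1.16)² = 194.5 kg·m²; I_f = 321.0 + 194.5 = 515.5 kg·m².
ω_f = I_p ω_i / I_f = (321.0)(1.93) / 515.5 = 1.202 rad/s.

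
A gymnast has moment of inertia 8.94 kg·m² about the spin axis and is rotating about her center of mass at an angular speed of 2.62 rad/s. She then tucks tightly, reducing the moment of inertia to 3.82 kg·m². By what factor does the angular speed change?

Angular momentum about the spin axis is conserved since the torque about it is zero.
ω₂/ω₁ = I₁/I₂ = 8.940 / 3.820 = 2.340.

ω₂/ω₁ ≈ 2.34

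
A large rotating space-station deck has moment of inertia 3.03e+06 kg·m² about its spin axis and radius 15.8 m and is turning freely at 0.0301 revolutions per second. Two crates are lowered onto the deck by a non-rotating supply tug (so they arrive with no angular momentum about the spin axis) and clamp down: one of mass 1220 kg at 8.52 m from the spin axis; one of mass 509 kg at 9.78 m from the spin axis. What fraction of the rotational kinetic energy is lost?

fraction ≈ 0.0433

The added mass arrives with no angular momentum about the spin axis, and any external torque about the spin axis is negligible, so the system's angular momentum is conserved.
Added inertia Σmr² = (1220)(8.52)² + (509)(9.78)² = 1.372e+05 kg·m²; I_f = 3.030e+06 + 1.372e+05 = 3.167e+06 kg·m².
ω_f = I_p ω_i / I_f = (3.030e+06)(0.0301) / 3.167e+06 = 0.02880 rev/s.
KE_i = ½(3.030e+06)(0.1891 rad/s)² = 54190 J; KE_f = ½(3.167e+06)(0.1809)² = 51840 J.
Fraction lost = 0.04333.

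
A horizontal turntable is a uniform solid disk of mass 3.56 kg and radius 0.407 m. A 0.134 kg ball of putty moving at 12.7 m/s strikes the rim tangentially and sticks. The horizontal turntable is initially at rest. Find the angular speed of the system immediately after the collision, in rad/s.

About the axle the impulsive forces during the collision are internal, so angular momentum about that axis is conserved.
I_p = ½(3.56)(0.407)² = 0.2949 kg·m². Taking the sense of the ball of putty's angular momentum as positive, L_{ball} = m v R = (0.134)(12.7)(0.407) = 0.6926 kg·m²/s.
L_i = 0 + 0.6926 = 0.6926 kg·m²/s.
After sticking, I_f = I_p + m R² = 0.2949 + (0.134)(0.407)² = 0.3171 kg·m².
ω_f = L_i / I_f = 0.6926 / 0.3171 = 2.185 rad/s.

|ω_f| ≈ 2.18 rad/s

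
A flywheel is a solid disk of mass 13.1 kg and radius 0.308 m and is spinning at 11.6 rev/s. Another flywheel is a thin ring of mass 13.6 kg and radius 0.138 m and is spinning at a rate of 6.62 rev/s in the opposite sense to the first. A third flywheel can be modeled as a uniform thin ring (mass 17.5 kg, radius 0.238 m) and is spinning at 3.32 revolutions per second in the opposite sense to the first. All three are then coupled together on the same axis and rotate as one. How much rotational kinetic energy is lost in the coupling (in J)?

ΔKE lost ≈ 2040 J

No external torque acts about the common axis, so total angular momentum is conserved.
Moments of inertia: I_A = ½(13.1)(0.308)² = 0.6214 kg·m²; I_B = (13.6)(0.138)² = 0.2590 kg·m²; I_C = (17.5)(0.238)² = 0.9913 kg·m².
Taking A's sense as positive: L = (0.6214)(11.6) − (0.2590)(6.62) − (0.9913)(3.32) = 2.202 kg·m²·rev/s.
Combined I = 0.6214 + 0.2590 + 0.9913 = 1.872 kg·m².
ω_f = L / I = 2.202 / 1.872 = 1.177 rev/s.
KE_i = ½ΣIω² = 2090 J; KE_f = ½(1.872)(7.393)² = 51.15 J.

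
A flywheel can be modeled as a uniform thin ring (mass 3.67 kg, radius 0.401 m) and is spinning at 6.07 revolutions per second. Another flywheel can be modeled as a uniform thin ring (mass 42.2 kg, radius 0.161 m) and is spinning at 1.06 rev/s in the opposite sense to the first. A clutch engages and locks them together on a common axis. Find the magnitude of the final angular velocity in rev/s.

No external torque acts about the common axis, so total angular momentum is conserved.
Moments of inertia: I_A = (3.67)(0.401)² = 0.5901 kg·m²; I_B = (42.2)(0.161)² = 1.094 kg·m².
Taking A's sense as positive: L = (0.5901)(6.07) − (1.094)(1.06) = 2.423 kg·m²·rev/s.
Combined I = 0.5901 + 1.094 = 1.684 kg·m².
ω_f = L / I = 2.423 / 1.684 = 1.439 rev/s.

|ω_f| ≈ 1.44 rev/s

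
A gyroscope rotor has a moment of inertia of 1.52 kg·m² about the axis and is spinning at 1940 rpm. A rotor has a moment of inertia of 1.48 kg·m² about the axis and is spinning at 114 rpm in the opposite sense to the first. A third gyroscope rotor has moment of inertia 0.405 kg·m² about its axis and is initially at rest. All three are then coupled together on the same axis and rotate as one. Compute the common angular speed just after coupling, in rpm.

No external torque acts about the common axis, so total angular momentum is conserved.
Taking A's sense as positive: L = (1.520)(1940) − (1.480)(114) = 2780 kg·m²·rpm.
Combined I = 1.520 + 1.480 + 0.4050 = 3.405 kg·m².
ω_f = L / I = 2780 / 3.405 = 816.5 rpm.

|ω_f| ≈ 816 rpm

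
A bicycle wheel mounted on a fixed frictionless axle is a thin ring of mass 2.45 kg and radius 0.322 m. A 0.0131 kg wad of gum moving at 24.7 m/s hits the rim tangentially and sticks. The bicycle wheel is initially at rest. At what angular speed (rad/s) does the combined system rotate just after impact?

|ω_f| ≈ 0.408 rad/s

The axle reaction passes through the axle and exerts no torque about it; angular momentum about the axle is conserved through the impact.
I_p = (2.45)(0.322)² = 0.2540 kg·m². Taking the sense of the wad of gum's angular momentum as positive, L_{wad} = m v R = (0.0131)(24.7)(0.322) = 0.1042 kg·m²/s.
L_i = 0 + 0.1042 = 0.1042 kg·m²/s.
After sticking, I_f = I_p + m R² = 0.2540 + (0.0131)(0.322)² = 0.2554 kg·m².
ω_f = L_i / I_f = 0.1042 / 0.2554 = 0.4080 rad/s.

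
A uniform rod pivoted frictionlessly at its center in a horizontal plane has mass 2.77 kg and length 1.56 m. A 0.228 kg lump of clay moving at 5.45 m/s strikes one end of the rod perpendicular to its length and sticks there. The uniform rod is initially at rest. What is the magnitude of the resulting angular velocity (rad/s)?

The axle reaction passes through the pivot and exerts no torque about it; angular momentum about the pivot is conserved through the impact.
I_p = (1/12)(2.77)(1.56)² = 0.5618 kg·m². Taking the sense of the lump of clay's angular momentum as positive, L_{lump} = m v R = (0.228)(5.45)(1.56/2) = 0.9692 kg·m²/s.
L_i = 0 + 0.9692 = 0.9692 kg·m²/s.
After sticking, I_f = I_p + m R² = 0.5618 + (0.228)(1.56/2)² = 0.7005 kg·m².
ω_f = L_i / I_f = 0.9692 / 0.7005 = 1.384 rad/s.

|ω_f| ≈ 1.38 rad/s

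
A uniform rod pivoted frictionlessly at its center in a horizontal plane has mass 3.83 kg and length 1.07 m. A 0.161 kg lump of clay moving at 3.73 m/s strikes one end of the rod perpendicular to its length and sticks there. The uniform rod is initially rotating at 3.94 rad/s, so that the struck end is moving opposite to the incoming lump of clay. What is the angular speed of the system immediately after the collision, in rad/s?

|ω_f| ≈ 2.72 rad/s

The axle reaction passes through the pivot and exerts no torque about it; angular momentum about the pivot is conserved through the impact.
I_p = (1/12)(3.83)(1.07)² = 0.3654 kg·m². Taking the sense of the lump of clay's angular momentum as positive, L_{lump} = m v R = (0.161)(3.73)(1.07/2) = 0.3213 kg·m²/s.
L_i = −I_p ω_p + m v R = −(0.3654)(3.94) + 0.3213 = -1.118 kg·m²/s.
After sticking, I_f = I_p + m R² = 0.3654 + (0.161)(1.07/2)² = 0.4115 kg·m².
ω_f = L_i / I_f = -1.118 / 0.4115 = -2.718 rad/s.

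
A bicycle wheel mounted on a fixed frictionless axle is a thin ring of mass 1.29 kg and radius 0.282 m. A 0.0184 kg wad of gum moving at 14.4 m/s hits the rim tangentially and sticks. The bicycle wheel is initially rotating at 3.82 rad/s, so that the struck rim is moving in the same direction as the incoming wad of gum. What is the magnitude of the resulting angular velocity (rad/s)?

The axle reaction passes through the axle and exerts no torque about it; angular momentum about the axle is conserved through the impact.
I_p = (1.29)(0.282)² = 0.1026 kg·m². Taking the sense of the wad of gum's angular momentum as positive, L_{wad} = m v R = (0.0184)(14.4)(0.282) = 0.07472 kg·m²/s.
L_i = +I_p ω_p + m v R = +(0.1026)(3.82) + 0.07472 = 0.4666 kg·m²/s.
After sticking, I_f = I_p + m R² = 0.1026 + (0.0184)(0.282)² = 0.1040 kg·m².
ω_f = L_i / I_f = 0.4666 / 0.1040 = 4.484 rad/s.

|ω_f| ≈ 4.48 rad/s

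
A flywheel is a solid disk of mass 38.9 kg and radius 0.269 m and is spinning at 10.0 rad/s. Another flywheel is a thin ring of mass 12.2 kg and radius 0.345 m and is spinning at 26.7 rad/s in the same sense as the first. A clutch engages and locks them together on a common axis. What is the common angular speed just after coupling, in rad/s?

No external torque acts about the common axis, so total angular momentum is conserved.
Moments of inertia: I_A = ½(38.9)(0.269)² = 1.407 kg·m²; I_B = (12.2)(0.345)² = 1.452 kg·m².
Taking A's sense as positive: L = (1.407)(10.0) + (1.452)(26.7) = 52.85 kg·m²·rad/s.
Combined I = 1.407 + 1.452 = 2.860 kg·m².
ω_f = L / I = 52.85 / 2.860 = 18.48 rad/s.

|ω_f| ≈ 18.5 rad/s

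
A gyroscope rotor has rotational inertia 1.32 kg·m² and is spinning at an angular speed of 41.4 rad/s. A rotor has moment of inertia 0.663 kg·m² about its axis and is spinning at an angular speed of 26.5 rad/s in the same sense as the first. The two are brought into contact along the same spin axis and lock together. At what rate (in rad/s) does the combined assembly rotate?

|ω_f| ≈ 36.4 rad/s

The coupling torques are internal; angular momentum about the shared axis is conserved.
Taking A's sense as positive: L = (1.320)(41.4) + (0.6630)(26.5) = 72.22 kg·m²·rad/s.
Combined I = 1.320 + 0.6630 = 1.983 kg·m².
ω_f = L / I = 72.22 / 1.983 = 36.42 rad/s.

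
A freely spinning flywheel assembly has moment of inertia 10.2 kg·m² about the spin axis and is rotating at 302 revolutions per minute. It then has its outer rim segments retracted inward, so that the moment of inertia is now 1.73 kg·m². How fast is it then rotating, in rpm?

ω₂ ≈ 1780 rpm

With no external torque about the axis, L is conserved: I₁ω₁ = I₂ω₂.
ω₂ = I₁ω₁ / I₂ = (10.20)(302 rpm) / (1.730) = 1781 rpm.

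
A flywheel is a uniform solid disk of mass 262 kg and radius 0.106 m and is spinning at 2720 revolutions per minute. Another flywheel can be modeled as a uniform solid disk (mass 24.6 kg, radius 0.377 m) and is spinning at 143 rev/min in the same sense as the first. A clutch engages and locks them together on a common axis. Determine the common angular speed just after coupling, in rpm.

|ω_f| ≈ 1320 rpm

The coupling torques are internal; angular momentum about the shared axis is conserved.
Moments of inertia: I_A = ½(262)(0.106)² = 1.472 kg·m²; I_B = ½(24.6)(0.377)² = 1.748 kg·m².
Taking A's sense as positive: L = (1.472)(2720) + (1.748)(143) = 4254 kg·m²·rpm.
Combined I = 1.472 + 1.748 = 3.220 kg·m².
ω_f = L / I = 4254 / 3.220 = 1321 rpm.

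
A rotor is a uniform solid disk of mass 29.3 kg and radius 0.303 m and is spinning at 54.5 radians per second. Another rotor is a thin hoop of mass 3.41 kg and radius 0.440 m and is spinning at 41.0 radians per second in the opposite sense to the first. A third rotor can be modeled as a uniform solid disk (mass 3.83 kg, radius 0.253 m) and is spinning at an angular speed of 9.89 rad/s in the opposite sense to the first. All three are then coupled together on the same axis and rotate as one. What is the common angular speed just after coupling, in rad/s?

No external torque acts about the common axis, so total angular momentum is conserved.
Moments of inertia: I_A = ½(29.3)(0.303)² = 1.345 kg·m²; I_B = (3.41)(0.440)² = 0.6602 kg·m²; I_C = ½(3.83)(0.253)² = 0.1226 kg·m².
Taking A's sense as positive: L = (1.345)(54.5) − (0.6602)(41.0) − (0.1226)(9.89) = 45.02 kg·m²·rad/s.
Combined I = 1.345 + 0.6602 + 0.1226 = 2.128 kg·m².
ω_f = L / I = 45.02 / 2.128 = 21.16 rad/s.

|ω_f| ≈ 21.2 rad/s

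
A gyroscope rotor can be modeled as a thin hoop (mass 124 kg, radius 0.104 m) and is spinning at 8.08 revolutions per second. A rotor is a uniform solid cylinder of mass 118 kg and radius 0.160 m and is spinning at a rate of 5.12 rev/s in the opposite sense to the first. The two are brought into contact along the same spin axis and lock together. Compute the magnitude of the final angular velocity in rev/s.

The coupling torques are internal; angular momentum about the shared axis is conserved.
Moments of inertia: I_A = (124)(0.104)² = 1.341 kg·m²; I_B = ½(118)(0.160)² = 1.510 kg·m².
Taking A's sense as positive: L = (1.341)(8.08) − (1.510)(5.12) = 3.104 kg·m²·rev/s.
Combined I = 1.341 + 1.510 = 2.852 kg·m².
ω_f = L / I = 3.104 / 2.852 = 1.088 rev/s.

|ω_f| ≈ 1.09 rev/s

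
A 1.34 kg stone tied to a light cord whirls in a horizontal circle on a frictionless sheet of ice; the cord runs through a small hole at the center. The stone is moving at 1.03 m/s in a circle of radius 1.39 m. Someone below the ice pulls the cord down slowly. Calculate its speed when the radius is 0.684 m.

The only horizontal force on the mass is along the cord (radial), so it exerts no torque about the hole and angular momentum m v r is conserved.
v₂ = v₁ r₁ / r₂ = (1.03)(1.39) / (0.684) = 2.093 m/s.

v₂ ≈ 2.09 m/s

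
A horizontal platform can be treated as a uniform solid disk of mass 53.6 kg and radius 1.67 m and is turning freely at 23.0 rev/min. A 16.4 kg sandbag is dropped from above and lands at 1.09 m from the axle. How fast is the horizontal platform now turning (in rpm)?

ω_f ≈ 18.2 rpm

The added mass arrives with no angular momentum about the axle, and any external torque about the axle is negligible, so the system's angular momentum is conserved.
I_p = ½(53.6)(1.67)² = 74.74 kg·m².
Added inertia Σmr² = (16.4)(1.09)² = 19.48 kg·m²; I_f = 74.74 + 19.48 = 94.23 kg·m².
ω_f = I_p ω_i / I_f = (74.74)(23.0) / 94.23 = 18.24 rpm.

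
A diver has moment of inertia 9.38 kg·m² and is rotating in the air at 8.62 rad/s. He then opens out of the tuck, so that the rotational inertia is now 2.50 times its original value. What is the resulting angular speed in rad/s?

With no external torque about the axis, L is conserved: I₁ω₁ = I₂ω₂.
I₂ = 2.50 × 9.38 = 23.45 kg·m².
ω₂ = I₁ω₁ / I₂ = (9.380)(8.62 rad/s) / (23.45) = 3.448 rad/s.

ω₂ ≈ 3.45 rad/s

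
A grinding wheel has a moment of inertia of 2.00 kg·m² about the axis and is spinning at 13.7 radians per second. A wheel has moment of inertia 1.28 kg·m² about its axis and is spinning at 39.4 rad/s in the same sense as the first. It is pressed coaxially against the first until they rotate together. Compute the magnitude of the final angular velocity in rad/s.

No external torque acts about the common axis, so total angular momentum is conserved.
Taking A's sense as positive: L = (2.000)(13.7) + (1.280)(39.4) = 77.83 kg·m²·rad/s.
Combined I = 2.000 + 1.280 = 3.280 kg·m².
ω_f = L / I = 77.83 / 3.280 = 23.73 rad/s.

|ω_f| ≈ 23.7 rad/s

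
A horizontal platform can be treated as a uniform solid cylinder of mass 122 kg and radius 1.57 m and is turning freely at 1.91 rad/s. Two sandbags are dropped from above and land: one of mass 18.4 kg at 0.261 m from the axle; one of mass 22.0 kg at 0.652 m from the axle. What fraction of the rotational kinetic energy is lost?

No external torque acts about the axle; L_before = L_after.
I_p = ½(122)(1.57)² = 150.4 kg·m².
Added inertia Σmr² = (18.4)(0.261)² + (22.0)(0.652)² = 10.61 kg·m²; I_f = 150.4 + 10.61 = 161.0 kg·m².
ω_f = I_p ω_i / I_f = (150.4)(1.91) / 161.0 = 1.784 rad/s.
KE_i = ½(150.4)(1.910 rad/s)² = 274.3 J; KE_f = ½(161.0)(1.784)² = 256.2 J.
Fraction lost = 0.06589.

fraction ≈ 0.0659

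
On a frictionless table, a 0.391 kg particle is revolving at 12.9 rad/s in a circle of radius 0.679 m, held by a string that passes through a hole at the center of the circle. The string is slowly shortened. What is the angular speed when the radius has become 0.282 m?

ω₂ ≈ 74.8 rad/s

The constraining force is radial, so m r² ω about the center is conserved.
ω₂ = ω₁ (r₁/r₂)² = (12.9)(0.679/0.282)² = 74.79 rad/s.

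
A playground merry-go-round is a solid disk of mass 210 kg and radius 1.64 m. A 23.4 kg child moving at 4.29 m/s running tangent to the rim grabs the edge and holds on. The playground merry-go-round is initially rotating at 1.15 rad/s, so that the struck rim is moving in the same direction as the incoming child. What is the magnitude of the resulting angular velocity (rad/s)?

|ω_f| ≈ 1.42 rad/s

The axle reaction passes through the axle and exerts no torque about it; angular momentum about the axle is conserved through the impact.
I_p = ½(210)(1.64)² = 282.4 kg·m². Taking the sense of the child's angular momentum as positive, L_{child} = m v R = (23.4)(4.29)(1.64) = 164.6 kg·m²/s.
L_i = +I_p ω_p + m v R = +(282.4)(1.15) + 164.6 = 489.4 kg·m²/s.
After sticking, I_f = I_p + m R² = 282.4 + (23.4)(1.64)² = 345.3 kg·m².
ω_f = L_i / I_f = 489.4 / 345.3 = 1.417 rad/s.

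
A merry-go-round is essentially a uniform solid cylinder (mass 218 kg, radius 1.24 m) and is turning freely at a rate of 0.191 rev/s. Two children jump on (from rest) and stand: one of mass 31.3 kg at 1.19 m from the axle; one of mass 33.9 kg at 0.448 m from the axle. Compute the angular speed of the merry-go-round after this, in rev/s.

ω_f ≈ 0.146 rev/s

No external torque acts about the axle; L_before = L_after.
I_p = ½(218)(1.24)² = 167.6 kg·m².
Added inertia Σmr² = (31.3)(1.19)² + (33.9)(0.448)² = 51.13 kg·m²; I_f = 167.6 + 51.13 = 218.7 kg·m².
ω_f = I_p ω_i / I_f = (167.6)(0.191) / 218.7 = 0.1464 rev/s.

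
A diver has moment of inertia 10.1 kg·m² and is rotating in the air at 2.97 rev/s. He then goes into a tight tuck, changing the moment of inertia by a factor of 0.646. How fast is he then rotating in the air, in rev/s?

ω₂ ≈ 4.60 rev/s

No external torque acts about the spin axis, so angular momentum is conserved.
I₂ = 0.646 × 10.1 = 6.525 kg·m².
ω₂ = I₁ω₁ / I₂ = (10.10)(2.97 rev/s) / (6.525) = 4.598 rev/s.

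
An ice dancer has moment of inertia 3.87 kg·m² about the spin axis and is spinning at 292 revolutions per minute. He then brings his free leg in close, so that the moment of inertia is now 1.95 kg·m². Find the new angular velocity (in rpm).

ω₂ ≈ 580 rpm

Angular momentum about the spin axis is conserved since the torque about it is zero.
ω₂ = I₁ω₁ / I₂ = (3.870)(292 rpm) / (1.950) = 579.5 rpm.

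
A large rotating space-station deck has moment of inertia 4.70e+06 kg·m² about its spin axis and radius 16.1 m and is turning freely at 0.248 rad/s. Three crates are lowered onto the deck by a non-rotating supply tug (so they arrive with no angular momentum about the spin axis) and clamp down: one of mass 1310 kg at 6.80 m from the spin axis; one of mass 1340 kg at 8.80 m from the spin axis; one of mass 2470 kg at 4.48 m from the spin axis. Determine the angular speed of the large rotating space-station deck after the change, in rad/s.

ω_f ≈ 0.237 rad/s

No external torque acts about the spin axis; L_before = L_after.
Added inertia Σmr² = (1310)(6.80)² + (1340)(8.80)² + (2470)(4.48)² = 2.139e+05 kg·m²; I_f = 4.700e+06 + 2.139e+05 = 4.914e+06 kg·m².
ω_f = I_p ω_i / I_f = (4.700e+06)(0.248) / 4.914e+06 = 0.2372 rad/s.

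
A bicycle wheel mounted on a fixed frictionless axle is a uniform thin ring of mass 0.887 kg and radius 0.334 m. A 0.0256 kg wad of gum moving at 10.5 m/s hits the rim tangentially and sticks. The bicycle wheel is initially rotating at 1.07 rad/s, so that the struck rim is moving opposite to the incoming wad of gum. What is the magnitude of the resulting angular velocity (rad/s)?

The axle reaction passes through the axle and exerts no torque about it; angular momentum about the axle is conserved through the impact.
I_p = (0.887)(0.334)² = 0.09895 kg·m². Taking the sense of the wad of gum's angular momentum as positive, L_{wad} = m v R = (0.0256)(10.5)(0.334) = 0.08978 kg·m²/s.
L_i = −I_p ω_p + m v R = −(0.09895)(1.07) + 0.08978 = -0.01610 kg·m²/s.
After sticking, I_f = I_p + m R² = 0.09895 + (0.0256)(0.334)² = 0.1018 kg·m².
ω_f = L_i / I_f = -0.01610 / 0.1018 = -0.1581 rad/s.

|ω_f| ≈ 0.158 rad/s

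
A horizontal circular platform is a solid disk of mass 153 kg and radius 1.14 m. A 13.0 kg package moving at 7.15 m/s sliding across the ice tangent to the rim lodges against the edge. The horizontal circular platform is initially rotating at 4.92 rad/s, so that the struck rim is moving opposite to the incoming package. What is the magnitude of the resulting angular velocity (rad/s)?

|ω_f| ≈ 3.29 rad/s

About the central axle the impulsive forces during the collision are internal, so angular momentum about that axis is conserved.
I_p = ½(153)(1.14)² = 99.42 kg·m². Taking the sense of the package's angular momentum as positive, L_{package} = m v R = (13.0)(7.15)(1.14) = 106.0 kg·m²/s.
L_i = −I_p ω_p + m v R = −(99.42)(4.92) + 106.0 = -383.2 kg·m²/s.
After sticking, I_f = I_p + m R² = 99.42 + (13.0)(1.14)² = 116.3 kg·m².
ω_f = L_i / I_f = -383.2 / 116.3 = -3.294 rad/s.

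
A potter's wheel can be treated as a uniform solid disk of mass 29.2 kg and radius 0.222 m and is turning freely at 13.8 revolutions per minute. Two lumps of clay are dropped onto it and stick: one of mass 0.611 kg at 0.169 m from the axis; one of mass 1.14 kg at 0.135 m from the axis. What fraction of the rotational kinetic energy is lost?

The added mass arrives with no angular momentum about the axis, and any external torque about the axis is negligible, so the system's angular momentum is conserved.
I_p = ½(29.2)(0.222)² = 0.7195 kg·m².
Added inertia Σmr² = (0.611)(0.169)² + (1.14)(0.135)² = 0.03823 kg·m²; I_f = 0.7195 + 0.03823 = 0.7578 kg·m².
ω_f = I_p ω_i / I_f = (0.7195)(13.8) / 0.7578 = 13.10 rpm.
KE_i = ½(0.7195)(1.445 rad/s)² = 0.7514 J; KE_f = ½(0.7578)(1.372)² = 0.7134 J.
Fraction lost = 0.05045.

fraction ≈ 0.0504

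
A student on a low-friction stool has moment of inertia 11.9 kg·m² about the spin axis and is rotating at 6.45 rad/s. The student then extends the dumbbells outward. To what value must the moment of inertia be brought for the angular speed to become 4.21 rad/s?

I₂ ≈ 18.2 kg·m²

With no external torque about the axis, L is conserved: I₁ω₁ = I₂ω₂.
I₂ = I₁ω₁ / ω₂ = (11.9)(6.45) / (4.21) = 18.23 kg·m².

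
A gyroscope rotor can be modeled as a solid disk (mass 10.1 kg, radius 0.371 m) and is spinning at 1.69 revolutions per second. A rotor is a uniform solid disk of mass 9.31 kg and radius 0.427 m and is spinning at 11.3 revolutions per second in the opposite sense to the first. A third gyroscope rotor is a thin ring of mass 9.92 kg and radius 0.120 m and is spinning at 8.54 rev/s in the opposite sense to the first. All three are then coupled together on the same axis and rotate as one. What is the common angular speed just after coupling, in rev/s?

No external torque acts about the common axis, so total angular momentum is conserved.
Moments of inertia: I_A = ½(10.1)(0.371)² = 0.6951 kg·m²; I_B = ½(9.31)(0.427)² = 0.8487 kg·m²; I_C = (9.92)(0.120)² = 0.1428 kg·m².
Taking A's sense as positive: L = (0.6951)(1.69) − (0.8487)(11.3) − (0.1428)(8.54) = -9.636 kg·m²·rev/s.
Combined I = 0.6951 + 0.8487 + 0.1428 = 1.687 kg·m².
ω_f = L / I = -9.636 / 1.687 = -5.713 rev/s.

|ω_f| ≈ 5.71 rev/s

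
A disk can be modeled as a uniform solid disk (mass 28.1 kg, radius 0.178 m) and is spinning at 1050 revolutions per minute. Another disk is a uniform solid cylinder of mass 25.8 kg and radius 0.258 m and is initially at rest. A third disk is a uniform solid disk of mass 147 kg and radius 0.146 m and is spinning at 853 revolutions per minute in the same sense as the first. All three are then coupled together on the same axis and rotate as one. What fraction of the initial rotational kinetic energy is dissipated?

fraction ≈ 0.305

No external torque acts about the common axis, so total angular momentum is conserved.
Moments of inertia: I_A = ½(28.1)(0.178)² = 0.4452 kg·m²; I_B = ½(25.8)(0.258)² = 0.8587 kg·m²; I_C = ½(147)(0.146)² = 1.567 kg·m².
Taking A's sense as positive: L = (0.4452)(1050) + (1.567)(853) = 1804 kg·m²·rpm.
Combined I = 0.4452 + 0.8587 + 1.567 = 2.871 kg·m².
ω_f = L / I = 1804 / 2.871 = 628.4 rpm.
KE_i = ½ΣIω² = 8942 J; KE_f = ½(2.871)(65.80)² = 6215 J.
Fraction dissipated = (KE_i − KE_f)/KE_i = 0.3049.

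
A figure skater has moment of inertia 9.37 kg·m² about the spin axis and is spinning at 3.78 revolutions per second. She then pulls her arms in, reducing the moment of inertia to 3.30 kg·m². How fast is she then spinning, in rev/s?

ω₂ ≈ 10.7 rev/s

No external torque acts about the spin axis, so angular momentum is conserved.
ω₂ = I₁ω₁ / I₂ = (9.370)(3.78 rev/s) / (3.300) = 10.73 rev/s.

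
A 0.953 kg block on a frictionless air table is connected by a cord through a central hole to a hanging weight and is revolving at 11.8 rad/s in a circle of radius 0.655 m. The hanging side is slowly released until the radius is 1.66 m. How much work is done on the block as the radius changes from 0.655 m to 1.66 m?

W ≈ -24.0 J

The constraining force is radial, so m r² ω about the center is conserved.
ω₂ = ω₁ (r₁/r₂)² = (11.8)(0.655/1.66)² = 1.837 rad/s.
W = ΔKE = ½m(v₂² − v₁²) = -24.03 J.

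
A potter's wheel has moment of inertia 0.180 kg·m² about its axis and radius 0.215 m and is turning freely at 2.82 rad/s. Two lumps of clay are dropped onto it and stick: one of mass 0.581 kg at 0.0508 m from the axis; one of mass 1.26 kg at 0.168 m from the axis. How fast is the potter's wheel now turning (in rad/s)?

ω_f ≈ 2.34 rad/s

No external torque acts about the axis; L_before = L_after.
Added inertia Σmr² = (0.581)(0.0508)² + (1.26)(0.168)² = 0.03706 kg·m²; I_f = 0.1800 + 0.03706 = 0.2171 kg·m².
ω_f = I_p ω_i / I_f = (0.1800)(2.82) / 0.2171 = 2.339 rad/s.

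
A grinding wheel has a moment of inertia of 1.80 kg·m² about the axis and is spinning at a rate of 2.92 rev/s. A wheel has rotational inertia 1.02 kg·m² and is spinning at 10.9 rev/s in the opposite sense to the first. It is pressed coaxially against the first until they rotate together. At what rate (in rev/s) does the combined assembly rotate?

|ω_f| ≈ 2.08 rev/s

No external torque acts about the common axis, so total angular momentum is conserved.
Taking A's sense as positive: L = (1.800)(2.92) − (1.020)(10.9) = -5.862 kg·m²·rev/s.
Combined I = 1.800 + 1.020 = 2.820 kg·m².
ω_f = L / I = -5.862 / 2.820 = -2.079 rev/s.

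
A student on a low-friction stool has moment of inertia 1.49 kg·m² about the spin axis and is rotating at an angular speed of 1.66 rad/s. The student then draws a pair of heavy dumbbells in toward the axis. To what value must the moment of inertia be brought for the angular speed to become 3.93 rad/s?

I₂ ≈ 0.629 kg·m²

With no external torque about the axis, L is conserved: I₁ω₁ = I₂ω₂.
I₂ = I₁ω₁ / ω₂ = (1.49)(1.66) / (3.93) = 0.6294 kg·m².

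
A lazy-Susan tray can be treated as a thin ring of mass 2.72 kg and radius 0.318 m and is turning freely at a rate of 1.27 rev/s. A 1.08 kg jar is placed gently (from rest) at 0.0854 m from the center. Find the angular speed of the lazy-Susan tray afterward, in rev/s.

ω_f ≈ 1.23 rev/s

The added mass arrives with no angular momentum about the center, and any external torque about the center is negligible, so the system's angular momentum is conserved.
I_p = (2.72)(0.318)² = 0.2751 kg·m².
Added inertia Σmr² = (1.08)(0.0854)² = 0.007877 kg·m²; I_f = 0.2751 + 0.007877 = 0.2829 kg·m².
ω_f = I_p ω_i / I_f = (0.2751)(1.27) / 0.2829 = 1.235 rev/s.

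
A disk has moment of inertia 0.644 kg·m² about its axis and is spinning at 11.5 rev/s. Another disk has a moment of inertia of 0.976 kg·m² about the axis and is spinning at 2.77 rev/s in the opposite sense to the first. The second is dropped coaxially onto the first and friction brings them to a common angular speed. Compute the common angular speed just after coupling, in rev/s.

|ω_f| ≈ 2.90 rev/s

The coupling torques are internal; angular momentum about the shared axis is conserved.
Taking A's sense as positive: L = (0.6440)(11.5) − (0.9760)(2.77) = 4.702 kg·m²·rev/s.
Combined I = 0.6440 + 0.9760 = 1.620 kg·m².
ω_f = L / I = 4.702 / 1.620 = 2.903 rev/s.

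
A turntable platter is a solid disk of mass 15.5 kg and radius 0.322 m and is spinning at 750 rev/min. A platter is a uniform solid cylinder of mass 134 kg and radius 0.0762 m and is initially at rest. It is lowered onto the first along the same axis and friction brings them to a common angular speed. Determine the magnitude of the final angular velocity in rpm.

No external torque acts about the common axis, so total angular momentum is conserved.
Moments of inertia: I_A = ½(15.5)(0.322)² = 0.8036 kg·m²; I_B = ½(134)(0.0762)² = 0.3890 kg·m².
Taking A's sense as positive: L = (0.8036)(750) = 602.7 kg·m²·rpm.
Combined I = 0.8036 + 0.3890 = 1.193 kg·m².
ω_f = L / I = 602.7 / 1.193 = 505.3 rpm.

|ω_f| ≈ 505 rpm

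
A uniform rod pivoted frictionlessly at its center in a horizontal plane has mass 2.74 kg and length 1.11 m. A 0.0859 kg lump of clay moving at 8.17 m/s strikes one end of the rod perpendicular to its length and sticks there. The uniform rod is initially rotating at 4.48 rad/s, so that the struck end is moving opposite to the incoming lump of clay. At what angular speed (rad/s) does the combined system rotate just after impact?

About the pivot the impulsive forces during the collision are internal, so angular momentum about that axis is conserved.
I_p = (1/12)(2.74)(1.11)² = 0.2813 kg·m². Taking the sense of the lump of clay's angular momentum as positive, L_{lump} = m v R = (0.0859)(8.17)(1.11/2) = 0.3895 kg·m²/s.
L_i = −I_p ω_p + m v R = −(0.2813)(4.48) + 0.3895 = -0.8709 kg·m²/s.
After sticking, I_f = I_p + m R² = 0.2813 + (0.0859)(1.11/2)² = 0.3078 kg·m².
ω_f = L_i / I_f = -0.8709 / 0.3078 = -2.829 rad/s.

|ω_f| ≈ 2.83 rad/s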